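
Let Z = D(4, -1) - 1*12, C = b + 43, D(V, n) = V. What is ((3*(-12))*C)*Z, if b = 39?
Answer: 23616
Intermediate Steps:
C = 82 (C = 39 + 43 = 82)
Z = -8 (Z = 4 - 1*12 = 4 - 12 = -8)
((3*(-12))*C)*Z = ((3*(-12))*82)*(-8) = -36*82*(-8) = -2952*(-8) = 23616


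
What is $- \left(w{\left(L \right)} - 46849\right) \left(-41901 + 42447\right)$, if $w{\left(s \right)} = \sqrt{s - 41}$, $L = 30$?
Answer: $25579554 - 546 i \sqrt{11} \approx 2.558 \cdot 10^{7} - 1810.9 i$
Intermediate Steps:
$w{\left(s \right)} = \sqrt{-41 + s}$
$- \left(w{\left(L \right)} - 46849\right) \left(-41901 + 42447\right) = - \left(\sqrt{-41 + 30} - 46849\right) \left(-41901 + 42447\right) = - \left(\sqrt{-11} - 46849\right) 546 = - \left(i \sqrt{11} - 46849\right) 546 = - \left(-46849 + i \sqrt{11}\right) 546 = - (-25579554 + 546 i \sqrt{11}) = 25579554 - 546 i \sqrt{11}$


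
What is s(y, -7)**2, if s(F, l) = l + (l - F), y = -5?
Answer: 81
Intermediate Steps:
s(F, l) = -F + 2*l
s(y, -7)**2 = (-1*(-5) + 2*(-7))**2 = (5 - 14)**2 = (-9)**2 = 81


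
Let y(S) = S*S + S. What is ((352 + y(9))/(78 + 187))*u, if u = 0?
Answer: 0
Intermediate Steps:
y(S) = S + S² (y(S) = S² + S = S + S²)
((352 + y(9))/(78 + 187))*u = ((352 + 9*(1 + 9))/(78 + 187))*0 = ((352 + 9*10)/265)*0 = ((352 + 90)*(1/265))*0 = (442*(1/265))*0 = (442/265)*0 = 0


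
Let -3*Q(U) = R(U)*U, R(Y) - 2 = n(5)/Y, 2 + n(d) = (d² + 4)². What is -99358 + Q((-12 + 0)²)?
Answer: -299201/3 ≈ -99734.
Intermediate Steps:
n(d) = -2 + (4 + d²)² (n(d) = -2 + (d² + 4)² = -2 + (4 + d²)²)
R(Y) = 2 + 839/Y (R(Y) = 2 + (-2 + (4 + 5²)²)/Y = 2 + (-2 + (4 + 25)²)/Y = 2 + (-2 + 29²)/Y = 2 + (-2 + 841)/Y = 2 + 839/Y)
Q(U) = -U*(2 + 839/U)/3 (Q(U) = -(2 + 839/U)*U/3 = -U*(2 + 839/U)/3)
-99358 + Q((-12 + 0)²) = -99358 + (-839/3 - 2*(-12 + 0)²/3) = -99358 + (-839/3 - ⅔*(-12)²) = -99358 + (-839/3 - ⅔*144) = -99358 + (-839/3 - 96) = -99358 - 1127/3 = -299201/3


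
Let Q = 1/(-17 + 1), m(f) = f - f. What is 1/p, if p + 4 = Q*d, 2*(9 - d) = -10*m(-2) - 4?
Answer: -16/75 ≈ -0.21333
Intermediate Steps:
m(f) = 0
d = 11 (d = 9 - (-10*0 - 4)/2 = 9 - (0 - 4)/2 = 9 - ½*(-4) = 9 + 2 = 11)
Q = -1/16 (Q = 1/(-16) = -1/16 ≈ -0.062500)
p = -75/16 (p = -4 - 1/16*11 = -4 - 11/16 = -75/16 ≈ -4.6875)
1/p = 1/(-75/16) = -16/75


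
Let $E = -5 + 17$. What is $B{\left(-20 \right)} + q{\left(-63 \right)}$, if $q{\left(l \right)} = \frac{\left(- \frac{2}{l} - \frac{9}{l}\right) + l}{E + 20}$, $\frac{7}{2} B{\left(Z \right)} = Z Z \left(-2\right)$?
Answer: $- \frac{33197}{144} \approx -230.53$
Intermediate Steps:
$E = 12$
$B{\left(Z \right)} = - \frac{4 Z^{2}}{7}$ ($B{\left(Z \right)} = \frac{2 Z Z \left(-2\right)}{7} = \frac{2 Z^{2} \left(-2\right)}{7} = \frac{2 \left(- 2 Z^{2}\right)}{7} = - \frac{4 Z^{2}}{7}$)
$q{\left(l \right)} = - \frac{11}{32 l} + \frac{l}{32}$ ($q{\left(l \right)} = \frac{\left(- \frac{2}{l} - \frac{9}{l}\right) + l}{12 + 20} = \frac{- \frac{11}{l} + l}{32} = \left(l - \frac{11}{l}\right) \frac{1}{32} = - \frac{11}{32 l} + \frac{l}{32}$)
$B{\left(-20 \right)} + q{\left(-63 \right)} = - \frac{4 \left(-20\right)^{2}}{7} + \frac{-11 + \left(-63\right)^{2}}{32 \left(-63\right)} = \left(- \frac{4}{7}\right) 400 + \frac{1}{32} \left(- \frac{1}{63}\right) \left(-11 + 3969\right) = - \frac{1600}{7} + \frac{1}{32} \left(- \frac{1}{63}\right) 3958 = - \frac{1600}{7} - \frac{1979}{1008} = - \frac{33197}{144}$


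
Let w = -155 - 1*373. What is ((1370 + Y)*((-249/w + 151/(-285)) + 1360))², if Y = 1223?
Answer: 31286768818441821046609/2516025600 ≈ 1.2435e+13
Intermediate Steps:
w = -528 (w = -155 - 373 = -528)
((1370 + Y)*((-249/w + 151/(-285)) + 1360))² = ((1370 + 1223)*((-249/(-528) + 151/(-285)) + 1360))² = (2593*((-249*(-1/528) + 151*(-1/285)) + 1360))² = (2593*((83/176 - 151/285) + 1360))² = (2593*(-2921/50160 + 1360))² = (2593*(68214679/50160))² = (176880662647/50160)² = 31286768818441821046609/2516025600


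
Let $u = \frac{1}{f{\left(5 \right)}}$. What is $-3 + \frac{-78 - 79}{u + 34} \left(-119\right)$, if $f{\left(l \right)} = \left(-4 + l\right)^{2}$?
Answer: $\frac{2654}{5} \approx 530.8$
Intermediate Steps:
$u = 1$ ($u = \frac{1}{\left(-4 + 5\right)^{2}} = \frac{1}{1^{2}} = 1^{-1} = 1$)
$-3 + \frac{-78 - 79}{u + 34} \left(-119\right) = -3 + \frac{-78 - 79}{1 + 34} \left(-119\right) = -3 + - \frac{157}{35} \left(-119\right) = -3 + \left(-157\right) \frac{1}{35} \left(-119\right) = -3 - - \frac{2669}{5} = -3 + \frac{2669}{5} = \frac{2654}{5}$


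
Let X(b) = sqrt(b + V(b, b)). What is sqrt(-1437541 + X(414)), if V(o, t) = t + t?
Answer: sqrt(-1437541 + 3*sqrt(138)) ≈ 1199.0*I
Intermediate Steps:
V(o, t) = 2*t
X(b) = sqrt(3)*sqrt(b) (X(b) = sqrt(b + 2*b) = sqrt(3*b) = sqrt(3)*sqrt(b))
sqrt(-1437541 + X(414)) = sqrt(-1437541 + sqrt(3)*sqrt(414)) = sqrt(-1437541 + sqrt(3)*(3*sqrt(46))) = sqrt(-1437541 + 3*sqrt(138))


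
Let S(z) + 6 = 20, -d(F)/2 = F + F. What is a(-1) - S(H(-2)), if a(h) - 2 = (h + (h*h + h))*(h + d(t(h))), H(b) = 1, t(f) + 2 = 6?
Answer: 5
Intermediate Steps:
t(f) = 4 (t(f) = -2 + 6 = 4)
d(F) = -4*F (d(F) = -2*(F + F) = -4*F)
S(z) = 14 (S(z) = -6 + 20 = 14)
a(h) = 2 + (-16 + h)*(h² + 2*h) (a(h) = 2 + (h + (h*h + h))*(h - 4*4) = 2 + (h + (h² + h))*(h - 16) = 2 + (h + (h + h²))*(-16 + h) = 2 + (h² + 2*h)*(-16 + h) = 2 + (-16 + h)*(h² + 2*h))
a(-1) - S(H(-2)) = (2 + (-1)³ - 32*(-1) - 14*(-1)²) - 1*14 = (2 - 1 + 32 - 14*1) - 14 = (2 - 1 + 32 - 14) - 14 = 19 - 14 = 5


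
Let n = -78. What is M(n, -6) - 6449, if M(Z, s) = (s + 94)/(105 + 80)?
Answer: -1192977/185 ≈ -6448.5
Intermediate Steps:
M(Z, s) = 94/185 + s/185 (M(Z, s) = (94 + s)/185 = (94 + s)*(1/185) = 94/185 + s/185)
M(n, -6) - 6449 = (94/185 + (1/185)*(-6)) - 6449 = (94/185 - 6/185) - 6449 = 88/185 - 6449 = -1192977/185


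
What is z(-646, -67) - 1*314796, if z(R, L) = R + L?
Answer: -315509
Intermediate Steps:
z(R, L) = L + R
z(-646, -67) - 1*314796 = (-67 - 646) - 1*314796 = -713 - 314796 = -315509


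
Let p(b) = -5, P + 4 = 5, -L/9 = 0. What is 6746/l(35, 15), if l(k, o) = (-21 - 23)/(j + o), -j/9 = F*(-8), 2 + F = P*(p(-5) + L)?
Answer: 1649397/22 ≈ 74973.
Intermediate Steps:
L = 0 (L = -9*0 = 0)
P = 1 (P = -4 + 5 = 1)
F = -7 (F = -2 + 1*(-5 + 0) = -2 + 1*(-5) = -2 - 5 = -7)
j = -504 (j = -(-63)*(-8) = -9*56 = -504)
l(k, o) = -44/(-504 + o) (l(k, o) = (-21 - 23)/(-504 + o) = -44/(-504 + o))
6746/l(35, 15) = 6746/((-44/(-504 + 15))) = 6746/((-44/(-489))) = 6746/((-44*(-1/489))) = 6746/(44/489) = 6746*(489/44) = 1649397/22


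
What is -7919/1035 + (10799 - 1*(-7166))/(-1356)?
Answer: -9777313/467820 ≈ -20.900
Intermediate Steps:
-7919/1035 + (10799 - 1*(-7166))/(-1356) = -7919*1/1035 + (10799 + 7166)*(-1/1356) = -7919/1035 + 17965*(-1/1356) = -7919/1035 - 17965/1356 = -9777313/467820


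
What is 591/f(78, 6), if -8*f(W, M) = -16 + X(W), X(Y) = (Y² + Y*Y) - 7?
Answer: -4728/12145 ≈ -0.38930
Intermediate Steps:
X(Y) = -7 + 2*Y² (X(Y) = (Y² + Y²) - 7 = 2*Y² - 7 = -7 + 2*Y²)
f(W, M) = 23/8 - W²/4 (f(W, M) = -(-16 + (-7 + 2*W²))/8 = -(-23 + 2*W²)/8 = 23/8 - W²/4)
591/f(78, 6) = 591/(23/8 - ¼*78²) = 591/(23/8 - ¼*6084) = 591/(23/8 - 1521) = 591/(-12145/8) = 591*(-8/12145) = -4728/12145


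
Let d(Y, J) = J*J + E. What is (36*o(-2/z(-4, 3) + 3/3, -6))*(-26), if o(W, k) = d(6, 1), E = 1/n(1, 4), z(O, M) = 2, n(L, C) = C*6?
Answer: -975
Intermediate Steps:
n(L, C) = 6*C
E = 1/24 (E = 1/(6*4) = 1/24 ≈ 0.041667)
d(Y, J) = 1/24 + J² (d(Y, J) = J*J + 1/24 = J² + 1/24 = 1/24 + J²)
o(W, k) = 25/24 (o(W, k) = 1/24 + 1² = 1/24 + 1 = 25/24)
(36*o(-2/z(-4, 3) + 3/3, -6))*(-26) = (36*(25/24))*(-26) = (75/2)*(-26) = -975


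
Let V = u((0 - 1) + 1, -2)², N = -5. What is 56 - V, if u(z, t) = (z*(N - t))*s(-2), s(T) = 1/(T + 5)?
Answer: 56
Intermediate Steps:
s(T) = 1/(5 + T)
u(z, t) = z*(-5 - t)/3 (u(z, t) = (z*(-5 - t))/(5 - 2) = (z*(-5 - t))/3 = (z*(-5 - t))*(⅓) = z*(-5 - t)/3)
V = 0 (V = (-((0 - 1) + 1)*(5 - 2)/3)² = (-⅓*(-1 + 1)*3)² = (-⅓*0*3)² = 0² = 0)
56 - V = 56 - 1*0 = 56 + 0 = 56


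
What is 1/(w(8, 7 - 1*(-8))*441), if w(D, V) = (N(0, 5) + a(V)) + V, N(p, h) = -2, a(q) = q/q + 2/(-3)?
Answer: 1/5880 ≈ 0.00017007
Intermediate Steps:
a(q) = ⅓ (a(q) = 1 + 2*(-⅓) = 1 - ⅔ = ⅓)
w(D, V) = -5/3 + V (w(D, V) = (-2 + ⅓) + V = -5/3 + V)
1/(w(8, 7 - 1*(-8))*441) = 1/((-5/3 + (7 - 1*(-8)))*441) = 1/((-5/3 + (7 + 8))*441) = 1/((-5/3 + 15)*441) = 1/((40/3)*441) = 1/5880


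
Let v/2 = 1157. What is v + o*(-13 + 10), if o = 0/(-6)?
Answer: 2314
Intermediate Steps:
v = 2314 (v = 2*1157 = 2314)
o = 0 (o = 0*(-1/6) = 0)
v + o*(-13 + 10) = 2314 + 0*(-13 + 10) = 2314 + 0*(-3) = 2314 + 0 = 2314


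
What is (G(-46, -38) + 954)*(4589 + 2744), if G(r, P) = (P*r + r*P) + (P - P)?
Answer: 32631850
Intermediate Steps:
G(r, P) = 2*P*r (G(r, P) = (P*r + P*r) + 0 = 2*P*r + 0 = 2*P*r)
(G(-46, -38) + 954)*(4589 + 2744) = (2*(-38)*(-46) + 954)*(4589 + 2744) = (3496 + 954)*7333 = 4450*7333 = 32631850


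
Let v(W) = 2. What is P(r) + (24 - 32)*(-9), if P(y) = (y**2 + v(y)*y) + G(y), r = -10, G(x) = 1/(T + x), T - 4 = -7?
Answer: 1975/13 ≈ 151.92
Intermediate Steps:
T = -3 (T = 4 - 7 = -3)
G(x) = 1/(-3 + x)
P(y) = y**2 + 1/(-3 + y) + 2*y (P(y) = (y**2 + 2*y) + 1/(-3 + y) = y**2 + 1/(-3 + y) + 2*y)
P(r) + (24 - 32)*(-9) = (1 - 10*(-3 - 10)*(2 - 10))/(-3 - 10) + (24 - 32)*(-9) = (1 - 10*(-13)*(-8))/(-13) - 8*(-9) = -(1 - 1040)/13 + 72 = -1/13*(-1039) + 72 = 1039/13 + 72 = 1975/13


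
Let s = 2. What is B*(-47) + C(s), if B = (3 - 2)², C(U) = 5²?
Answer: -22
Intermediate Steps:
C(U) = 25
B = 1 (B = 1² = 1)
B*(-47) + C(s) = 1*(-47) + 25 = -47 + 25 = -22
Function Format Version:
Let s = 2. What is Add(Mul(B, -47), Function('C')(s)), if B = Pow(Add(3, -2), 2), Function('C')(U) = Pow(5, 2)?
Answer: -22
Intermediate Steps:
Function('C')(U) = 25
B = 1 (B = Pow(1, 2) = 1)
Add(Mul(B, -47), Function('C')(s)) = Add(Mul(1, -47), 25) = Add(-47, 25) = -22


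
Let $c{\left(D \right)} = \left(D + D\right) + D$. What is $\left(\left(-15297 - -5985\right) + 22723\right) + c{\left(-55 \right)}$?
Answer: $13246$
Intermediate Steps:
$c{\left(D \right)} = 3 D$ ($c{\left(D \right)} = 2 D + D = 3 D$)
$\left(\left(-15297 - -5985\right) + 22723\right) + c{\left(-55 \right)} = \left(\left(-15297 - -5985\right) + 22723\right) + 3 \left(-55\right) = \left(\left(-15297 + 5985\right) + 22723\right) - 165 = \left(-9312 + 22723\right) - 165 = 13411 - 165 = 13246$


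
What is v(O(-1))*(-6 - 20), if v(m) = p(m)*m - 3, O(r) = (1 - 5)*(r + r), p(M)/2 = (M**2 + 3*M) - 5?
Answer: -34450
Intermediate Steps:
p(M) = -10 + 2*M**2 + 6*M (p(M) = 2*((M**2 + 3*M) - 5) = 2*(-5 + M**2 + 3*M) = -10 + 2*M**2 + 6*M)
O(r) = -8*r
v(m) = -3 + m*(-10 + 2*m**2 + 6*m) (v(m) = (-10 + 2*m**2 + 6*m)*m - 3 = m*(-10 + 2*m**2 + 6*m) - 3 = -3 + m*(-10 + 2*m**2 + 6*m))
v(O(-1))*(-6 - 20) = (-3 + 2*(-8*(-1))*(-5 + (-8*(-1))**2 + 3*(-8*(-1))))*(-6 - 20) = (-3 + 2*8*(-5 + 8**2 + 3*8))*(-26) = (-3 + 2*8*(-5 + 64 + 24))*(-26) = (-3 + 2*8*83)*(-26) = (-3 + 1328)*(-26) = 1325*(-26) = -34450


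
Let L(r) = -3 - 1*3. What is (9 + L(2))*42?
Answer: 126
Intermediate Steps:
L(r) = -6 (L(r) = -3 - 3 = -6)
(9 + L(2))*42 = (9 - 6)*42 = 3*42 = 126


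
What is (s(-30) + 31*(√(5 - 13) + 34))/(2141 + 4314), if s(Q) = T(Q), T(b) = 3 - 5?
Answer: 1052/6455 + 62*I*√2/6455 ≈ 0.16297 + 0.013583*I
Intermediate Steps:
T(b) = -2
s(Q) = -2
(s(-30) + 31*(√(5 - 13) + 34))/(2141 + 4314) = (-2 + 31*(√(5 - 13) + 34))/(2141 + 4314) = (-2 + 31*(√(-8) + 34))/6455 = (-2 + 31*(2*I*√2 + 34))*(1/6455) = (-2 + 31*(34 + 2*I*√2))*(1/6455) = (-2 + (1054 + 62*I*√2))*(1/6455) = (1052 + 62*I*√2)*(1/6455) = 1052/6455 + 62*I*√2/6455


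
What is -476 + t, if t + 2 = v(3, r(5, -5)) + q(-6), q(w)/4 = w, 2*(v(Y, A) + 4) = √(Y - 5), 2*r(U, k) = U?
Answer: -506 + I*√2/2 ≈ -506.0 + 0.70711*I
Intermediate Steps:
r(U, k) = U/2
v(Y, A) = -4 + √(-5 + Y)/2 (v(Y, A) = -4 + √(Y - 5)/2 = -4 + √(-5 + Y)/2)
q(w) = 4*w
t = -30 + I*√2/2 (t = -2 + ((-4 + √(-5 + 3)/2) + 4*(-6)) = -2 + ((-4 + √(-2)/2) - 24) = -2 + ((-4 + (I*√2)/2) - 24) = -2 + ((-4 + I*√2/2) - 24) = -2 + (-28 + I*√2/2) = -30 + I*√2/2 ≈ -30.0 + 0.70711*I)
-476 + t = -476 + (-30 + I*√2/2) = -506 + I*√2/2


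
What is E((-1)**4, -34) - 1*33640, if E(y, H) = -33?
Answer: -33673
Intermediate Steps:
E((-1)**4, -34) - 1*33640 = -33 - 1*33640 = -33 - 33640 = -33673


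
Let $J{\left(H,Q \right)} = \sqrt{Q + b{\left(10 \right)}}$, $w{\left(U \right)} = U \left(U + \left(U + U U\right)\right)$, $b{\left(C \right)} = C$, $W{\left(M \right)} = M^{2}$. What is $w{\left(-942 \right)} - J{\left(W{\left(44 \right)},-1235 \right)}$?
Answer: $-834122160 - 35 i \approx -8.3412 \cdot 10^{8} - 35.0 i$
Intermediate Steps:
$w{\left(U \right)} = U \left(U^{2} + 2 U\right)$ ($w{\left(U \right)} = U \left(U + \left(U + U^{2}\right)\right) = U \left(U^{2} + 2 U\right)$)
$J{\left(H,Q \right)} = \sqrt{10 + Q}$ ($J{\left(H,Q \right)} = \sqrt{Q + 10} = \sqrt{10 + Q}$)
$w{\left(-942 \right)} - J{\left(W{\left(44 \right)},-1235 \right)} = \left(-942\right)^{2} \left(2 - 942\right) - \sqrt{10 - 1235} = 887364 \left(-940\right) - \sqrt{-1225} = -834122160 - 35 i$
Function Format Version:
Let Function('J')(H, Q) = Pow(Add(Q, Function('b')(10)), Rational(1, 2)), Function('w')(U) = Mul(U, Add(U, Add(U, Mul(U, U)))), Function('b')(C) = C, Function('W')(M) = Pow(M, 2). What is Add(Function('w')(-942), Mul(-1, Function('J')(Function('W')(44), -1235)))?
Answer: Add(-834122160, Mul(-35, I)) ≈ Add(-8.3412e+8, Mul(-35.000, I))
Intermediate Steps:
Function('w')(U) = Mul(U, Add(Pow(U, 2), Mul(2, U))) (Function('w')(U) = Mul(U, Add(U, Add(U, Pow(U, 2)))) = Mul(U, Add(Pow(U, 2), Mul(2, U))))
Function('J')(H, Q) = Pow(Add(10, Q), Rational(1, 2)) (Function('J')(H, Q) = Pow(Add(Q, 10), Rational(1, 2)) = Pow(Add(10, Q), Rational(1, 2)))
Add(Function('w')(-942), Mul(-1, Function('J')(Function('W')(44), -1235))) = Add(Mul(Pow(-942, 2), Add(2, -942)), Mul(-1, Pow(Add(10, -1235), Rational(1, 2)))) = Add(Mul(887364, -940), Mul(-1, Pow(-1225, Rational(1, 2)))) = Add(-834122160, Mul(-1, Mul(35, I))) = Add(-834122160, Mul(-35, I))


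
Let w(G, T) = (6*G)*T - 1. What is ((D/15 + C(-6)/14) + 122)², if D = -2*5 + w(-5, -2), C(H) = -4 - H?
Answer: 173396224/11025 ≈ 15728.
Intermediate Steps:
w(G, T) = -1 + 6*G*T (w(G, T) = 6*G*T - 1 = -1 + 6*G*T)
D = 49 (D = -2*5 + (-1 + 6*(-5)*(-2)) = -10 + (-1 + 60) = -10 + 59 = 49)
((D/15 + C(-6)/14) + 122)² = ((49/15 + (-4 - 1*(-6))/14) + 122)² = ((49*(1/15) + (-4 + 6)*(1/14)) + 122)² = ((49/15 + 2*(1/14)) + 122)² = ((49/15 + ⅐) + 122)² = (358/105 + 122)² = (13168/105)² = 173396224/11025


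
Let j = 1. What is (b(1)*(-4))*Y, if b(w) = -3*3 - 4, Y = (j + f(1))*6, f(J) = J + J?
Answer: 936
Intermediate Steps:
f(J) = 2*J
Y = 18 (Y = (1 + 2*1)*6 = (1 + 2)*6 = 3*6 = 18)
b(w) = -13 (b(w) = -9 - 4 = -13)
(b(1)*(-4))*Y = -13*(-4)*18 = 52*18 = 936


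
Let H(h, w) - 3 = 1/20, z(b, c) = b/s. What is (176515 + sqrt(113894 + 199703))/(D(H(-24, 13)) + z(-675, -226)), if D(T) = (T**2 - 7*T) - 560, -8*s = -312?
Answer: -917878000/3064647 - 5200*sqrt(313597)/3064647 ≈ -300.46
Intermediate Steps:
s = 39 (s = -1/8*(-312) = 39)
z(b, c) = b/39
H(h, w) = 61/20 (H(h, w) = 3 + 1/20 = 61/20)
D(T) = -560 + T**2 - 7*T
(176515 + sqrt(113894 + 199703))/(D(H(-24, 13)) + z(-675, -226)) = (176515 + sqrt(113894 + 199703))/((-560 + (61/20)**2 - 7*61/20) + (1/39)*(-675)) = (176515 + sqrt(313597))/((-560 + 3721/400 - 427/20) - 225/13) = (176515 + sqrt(313597))/(-228819/400 - 225/13) = (176515 + sqrt(313597))/(-3064647/5200) = (176515 + sqrt(313597))*(-5200/3064647) = -917878000/3064647 - 5200*sqrt(313597)/3064647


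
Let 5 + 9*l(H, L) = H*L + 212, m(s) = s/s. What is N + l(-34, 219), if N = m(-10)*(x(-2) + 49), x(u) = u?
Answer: -2272/3 ≈ -757.33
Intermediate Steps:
m(s) = 1
l(H, L) = 23 + H*L/9 (l(H, L) = -5/9 + (H*L + 212)/9 = -5/9 + (212 + H*L)/9 = -5/9 + (212/9 + H*L/9) = 23 + H*L/9)
N = 47 (N = 1*(-2 + 49) = 1*47 = 47)
N + l(-34, 219) = 47 + (23 + (⅑)*(-34)*219) = 47 + (23 - 2482/3) = 47 - 2413/3 = -2272/3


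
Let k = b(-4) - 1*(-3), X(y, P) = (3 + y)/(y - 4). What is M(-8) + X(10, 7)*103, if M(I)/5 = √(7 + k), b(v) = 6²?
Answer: 1339/6 + 5*√46 ≈ 257.08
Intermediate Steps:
X(y, P) = (3 + y)/(-4 + y)
b(v) = 36
k = 39 (k = 36 - 1*(-3) = 36 + 3 = 39)
M(I) = 5*√46 (M(I) = 5*√(7 + 39) = 5*√46)
M(-8) + X(10, 7)*103 = 5*√46 + ((3 + 10)/(-4 + 10))*103 = 5*√46 + (13/6)*103 = 5*√46 + 1339/6 = 1339/6 + 5*√46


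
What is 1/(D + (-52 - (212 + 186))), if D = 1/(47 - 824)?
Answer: -777/349651 ≈ -0.0022222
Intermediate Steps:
D = -1/777 (D = 1/(-777) = -1/777 ≈ -0.0012870)
1/(D + (-52 - (212 + 186))) = 1/(-1/777 + (-52 - (212 + 186))) = 1/(-1/777 + (-52 - 1*398)) = 1/(-1/777 + (-52 - 398)) = 1/(-1/777 - 450) = 1/(-349651/777) = -777/349651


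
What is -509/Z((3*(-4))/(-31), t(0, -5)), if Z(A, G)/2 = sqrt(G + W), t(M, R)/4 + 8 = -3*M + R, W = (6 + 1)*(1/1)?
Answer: 509*I*sqrt(5)/30 ≈ 37.939*I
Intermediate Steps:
W = 7 (W = 7*(1*1) = 7*1 = 7)
t(M, R) = -32 - 12*M + 4*R (t(M, R) = -32 + 4*(-3*M + R) = -32 + 4*(R - 3*M) = -32 + (-12*M + 4*R) = -32 - 12*M + 4*R)
Z(A, G) = 2*sqrt(7 + G) (Z(A, G) = 2*sqrt(G + 7) = 2*sqrt(7 + G))
-509/Z((3*(-4))/(-31), t(0, -5)) = -509*1/(2*sqrt(7 + (-32 - 12*0 + 4*(-5)))) = -509*1/(2*sqrt(7 + (-32 + 0 - 20))) = -509*1/(2*sqrt(7 - 52)) = -509*(-I*sqrt(5)/30) = -(-509)*I*sqrt(5)/30 = 509*I*sqrt(5)/30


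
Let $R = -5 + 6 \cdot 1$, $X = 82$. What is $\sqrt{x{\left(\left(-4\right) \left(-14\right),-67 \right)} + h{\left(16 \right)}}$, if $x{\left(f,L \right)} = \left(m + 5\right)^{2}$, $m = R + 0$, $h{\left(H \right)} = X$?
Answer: $\sqrt{118} \approx 10.863$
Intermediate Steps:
$R = 1$ ($R = -5 + 6 = 1$)
$h{\left(H \right)} = 82$
$m = 1$ ($m = 1 + 0 = 1$)
$x{\left(f,L \right)} = 36$ ($x{\left(f,L \right)} = \left(1 + 5\right)^{2} = 6^{2} = 36$)
$\sqrt{x{\left(\left(-4\right) \left(-14\right),-67 \right)} + h{\left(16 \right)}} = \sqrt{36 + 82} = \sqrt{118}$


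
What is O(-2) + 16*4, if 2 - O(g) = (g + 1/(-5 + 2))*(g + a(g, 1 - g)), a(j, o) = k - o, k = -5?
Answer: 128/3 ≈ 42.667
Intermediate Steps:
a(j, o) = -5 - o
O(g) = 2 - (-6 + 2*g)*(-⅓ + g) (O(g) = 2 - (g + 1/(-5 + 2))*(g + (-5 - (1 - g))) = 2 - (g + 1/(-3))*(g + (-5 + (-1 + g))) = 2 - (g - ⅓)*(g + (-6 + g)) = 2 - (-⅓ + g)*(-6 + 2*g) = 2 - (-6 + 2*g)*(-⅓ + g))
O(-2) + 16*4 = (⅔)*(-2)*(10 - 3*(-2)) + 16*4 = (⅔)*(-2)*(10 + 6) + 64 = (⅔)*(-2)*16 + 64 = -64/3 + 64 = 128/3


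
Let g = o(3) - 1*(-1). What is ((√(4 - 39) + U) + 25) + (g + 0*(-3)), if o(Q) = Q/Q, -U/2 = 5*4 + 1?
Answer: -15 + I*√35 ≈ -15.0 + 5.9161*I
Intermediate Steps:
U = -42 (U = -2*(5*4 + 1) = -2*(20 + 1) = -2*21 = -42)
o(Q) = 1
g = 2 (g = 1 - 1*(-1) = 1 + 1 = 2)
((√(4 - 39) + U) + 25) + (g + 0*(-3)) = ((√(4 - 39) - 42) + 25) + (2 + 0*(-3)) = ((√(-35) - 42) + 25) + (2 + 0) = ((I*√35 - 42) + 25) + 2 = ((-42 + I*√35) + 25) + 2 = (-17 + I*√35) + 2 = -15 + I*√35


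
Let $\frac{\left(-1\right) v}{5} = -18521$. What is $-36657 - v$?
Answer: $-129262$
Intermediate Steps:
$v = 92605$ ($v = \left(-5\right) \left(-18521\right) = 92605$)
$-36657 - v = -36657 - 92605 = -129262$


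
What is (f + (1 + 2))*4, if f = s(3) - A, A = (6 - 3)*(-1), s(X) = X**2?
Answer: 60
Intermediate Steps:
A = -3 (A = 3*(-1) = -3)
f = 12 (f = 3**2 - 1*(-3) = 9 + 3 = 12)
(f + (1 + 2))*4 = (12 + (1 + 2))*4 = (12 + 3)*4 = 15*4 = 60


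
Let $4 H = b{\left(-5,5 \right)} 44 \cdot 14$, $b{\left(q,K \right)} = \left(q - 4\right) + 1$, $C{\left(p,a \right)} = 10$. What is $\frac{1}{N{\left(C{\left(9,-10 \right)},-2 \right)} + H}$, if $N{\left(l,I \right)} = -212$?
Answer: $- \frac{1}{1444} \approx -0.00069252$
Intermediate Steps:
$b{\left(q,K \right)} = -3 + q$ ($b{\left(q,K \right)} = \left(-4 + q\right) + 1 = -3 + q$)
$H = -1232$ ($H = \frac{\left(-3 - 5\right) 44 \cdot 14}{4} = \frac{\left(-8\right) 44 \cdot 14}{4} = \frac{\left(-352\right) 14}{4} = \frac{1}{4} \left(-4928\right) = -1232$)
$\frac{1}{N{\left(C{\left(9,-10 \right)},-2 \right)} + H} = \frac{1}{-212 - 1232} = \frac{1}{-1444} = - \frac{1}{1444}$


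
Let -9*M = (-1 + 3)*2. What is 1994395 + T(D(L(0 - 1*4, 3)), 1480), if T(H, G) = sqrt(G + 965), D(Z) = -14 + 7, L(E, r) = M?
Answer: 1994395 + sqrt(2445) ≈ 1.9944e+6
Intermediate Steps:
M = -4/9 (M = -(-1 + 3)*2/9 = -2*2/9 = -1/9*4 = -4/9 ≈ -0.44444)
L(E, r) = -4/9
D(Z) = -7
T(H, G) = sqrt(965 + G)
1994395 + T(D(L(0 - 1*4, 3)), 1480) = 1994395 + sqrt(965 + 1480) = 1994395 + sqrt(2445)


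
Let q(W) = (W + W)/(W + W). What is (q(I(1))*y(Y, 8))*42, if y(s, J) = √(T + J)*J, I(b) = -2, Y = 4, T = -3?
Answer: 336*√5 ≈ 751.32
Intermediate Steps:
y(s, J) = J*√(-3 + J) (y(s, J) = √(-3 + J)*J = J*√(-3 + J))
q(W) = 1 (q(W) = (2*W)/((2*W)) = (2*W)*(1/(2*W)) = 1)
(q(I(1))*y(Y, 8))*42 = (1*(8*√(-3 + 8)))*42 = (1*(8*√5))*42 = (8*√5)*42 = 336*√5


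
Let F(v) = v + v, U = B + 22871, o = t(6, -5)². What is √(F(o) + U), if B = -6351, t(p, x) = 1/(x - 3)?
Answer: √1057282/8 ≈ 128.53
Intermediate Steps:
t(p, x) = 1/(-3 + x)
o = 1/64 (o = (1/(-3 - 5))² = (1/(-8))² = (-⅛)² = 1/64 ≈ 0.015625)
U = 16520 (U = -6351 + 22871 = 16520)
F(v) = 2*v
√(F(o) + U) = √(2*(1/64) + 16520) = √(1/32 + 16520) = √(528641/32) = √1057282/8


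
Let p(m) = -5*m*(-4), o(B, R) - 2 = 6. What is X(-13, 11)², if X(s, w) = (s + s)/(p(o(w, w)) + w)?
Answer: 676/29241 ≈ 0.023118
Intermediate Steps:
o(B, R) = 8 (o(B, R) = 2 + 6 = 8)
p(m) = 20*m
X(s, w) = 2*s/(160 + w) (X(s, w) = (s + s)/(20*8 + w) = (2*s)/(160 + w) = 2*s/(160 + w))
X(-13, 11)² = (2*(-13)/(160 + 11))² = (2*(-13)/171)² = (2*(-13)*(1/171))² = (-26/171)² = 676/29241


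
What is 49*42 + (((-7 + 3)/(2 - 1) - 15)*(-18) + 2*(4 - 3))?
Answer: 2402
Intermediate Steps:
49*42 + (((-7 + 3)/(2 - 1) - 15)*(-18) + 2*(4 - 3)) = 2058 + ((-4/1 - 15)*(-18) + 2*1) = 2058 + ((-4*1 - 15)*(-18) + 2) = 2058 + ((-4 - 15)*(-18) + 2) = 2058 + (-19*(-18) + 2) = 2058 + (342 + 2) = 2058 + 344 = 2402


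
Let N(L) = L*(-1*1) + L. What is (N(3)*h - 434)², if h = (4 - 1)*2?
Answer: 188356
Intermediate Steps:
h = 6 (h = 3*2 = 6)
N(L) = 0 (N(L) = L*(-1) + L = -L + L = 0)
(N(3)*h - 434)² = (0*6 - 434)² = (0 - 434)² = (-434)² = 188356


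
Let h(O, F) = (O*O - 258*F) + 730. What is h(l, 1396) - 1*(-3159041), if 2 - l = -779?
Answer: 3409564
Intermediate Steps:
l = 781 (l = 2 - 1*(-779) = 2 + 779 = 781)
h(O, F) = 730 + O² - 258*F (h(O, F) = (O² - 258*F) + 730 = 730 + O² - 258*F)
h(l, 1396) - 1*(-3159041) = (730 + 781² - 258*1396) - 1*(-3159041) = (730 + 609961 - 360168) + 3159041 = 250523 + 3159041 = 3409564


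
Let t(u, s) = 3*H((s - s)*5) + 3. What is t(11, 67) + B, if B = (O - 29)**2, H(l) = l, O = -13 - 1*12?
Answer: 2919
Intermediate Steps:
O = -25 (O = -13 - 12 = -25)
t(u, s) = 3 (t(u, s) = 3*((s - s)*5) + 3 = 3*(0*5) + 3 = 3*0 + 3 = 0 + 3 = 3)
B = 2916 (B = (-25 - 29)**2 = (-54)**2 = 2916)
t(11, 67) + B = 3 + 2916 = 2919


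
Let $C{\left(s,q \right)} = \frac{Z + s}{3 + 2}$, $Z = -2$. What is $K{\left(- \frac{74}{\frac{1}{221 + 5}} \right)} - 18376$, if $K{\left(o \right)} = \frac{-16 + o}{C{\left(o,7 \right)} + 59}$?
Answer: $- \frac{100617452}{5477} \approx -18371.0$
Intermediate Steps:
$C{\left(s,q \right)} = - \frac{2}{5} + \frac{s}{5}$ ($C{\left(s,q \right)} = \frac{-2 + s}{3 + 2} = \frac{-2 + s}{5} = \left(-2 + s\right) \frac{1}{5} = - \frac{2}{5} + \frac{s}{5}$)
$K{\left(o \right)} = \frac{-16 + o}{\frac{293}{5} + \frac{o}{5}}$ ($K{\left(o \right)} = \frac{-16 + o}{\left(- \frac{2}{5} + \frac{o}{5}\right) + 59} = \frac{-16 + o}{\frac{293}{5} + \frac{o}{5}}$)
$K{\left(- \frac{74}{\frac{1}{221 + 5}} \right)} - 18376 = \frac{5 \left(-16 - \frac{74}{\frac{1}{221 + 5}}\right)}{293 - \frac{74}{\frac{1}{221 + 5}}} - 18376 = \frac{5 \left(-16 - \frac{74}{\frac{1}{226}}\right)}{293 - \frac{74}{\frac{1}{226}}} - 18376 = \frac{5 \left(-16 - 74 \frac{1}{\frac{1}{226}}\right)}{293 - 74 \frac{1}{\frac{1}{226}}} - 18376 = \frac{5 \left(-16 - 16724\right)}{293 - 16724} - 18376 = 5 \frac{1}{-16431} \left(-16740\right) - 18376 = 5 \left(- \frac{1}{16431}\right) \left(-16740\right) - 18376 = \frac{27900}{5477} - 18376 = - \frac{100617452}{5477}$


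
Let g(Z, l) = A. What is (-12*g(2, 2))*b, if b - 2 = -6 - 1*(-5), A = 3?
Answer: -36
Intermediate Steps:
g(Z, l) = 3
b = 1 (b = 2 + (-6 - 1*(-5)) = 2 + (-6 + 5) = 2 - 1 = 1)
(-12*g(2, 2))*b = -12*3*1 = -36*1 = -36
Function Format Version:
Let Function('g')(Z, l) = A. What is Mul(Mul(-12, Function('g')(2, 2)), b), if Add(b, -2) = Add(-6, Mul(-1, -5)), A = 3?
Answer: -36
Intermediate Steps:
Function('g')(Z, l) = 3
b = 1 (b = Add(2, Add(-6, Mul(-1, -5))) = Add(2, Add(-6, 5)) = Add(2, -1) = 1)
Mul(Mul(-12, Function('g')(2, 2)), b) = Mul(Mul(-12, 3), 1) = Mul(-36, 1) = -36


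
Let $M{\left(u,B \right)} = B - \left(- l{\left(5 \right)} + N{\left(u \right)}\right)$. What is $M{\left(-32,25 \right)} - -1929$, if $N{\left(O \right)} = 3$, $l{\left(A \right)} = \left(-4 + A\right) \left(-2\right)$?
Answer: $1949$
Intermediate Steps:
$l{\left(A \right)} = 8 - 2 A$
$M{\left(u,B \right)} = -5 + B$ ($M{\left(u,B \right)} = B + \left(\left(8 - 10\right) - 3\right) = B - 5 = -5 + B$)
$M{\left(-32,25 \right)} - -1929 = \left(-5 + 25\right) - -1929 = 20 + 1929 = 1949$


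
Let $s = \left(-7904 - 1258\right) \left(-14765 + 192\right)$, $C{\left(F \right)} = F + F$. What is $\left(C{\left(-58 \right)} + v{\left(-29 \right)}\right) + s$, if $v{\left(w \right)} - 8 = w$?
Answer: $133517689$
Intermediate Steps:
$v{\left(w \right)} = 8 + w$
$C{\left(F \right)} = 2 F$
$s = 133517826$ ($s = \left(-9162\right) \left(-14573\right) = 133517826$)
$\left(C{\left(-58 \right)} + v{\left(-29 \right)}\right) + s = \left(2 \left(-58\right) + \left(8 - 29\right)\right) + 133517826 = \left(-116 - 21\right) + 133517826 = -137 + 133517826 = 133517689$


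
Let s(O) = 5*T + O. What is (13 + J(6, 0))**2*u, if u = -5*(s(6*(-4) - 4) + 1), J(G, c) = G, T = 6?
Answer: -5415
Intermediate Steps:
s(O) = 30 + O (s(O) = 5*6 + O = 30 + O)
u = -15 (u = -5*((30 + (6*(-4) - 4)) + 1) = -5*((30 + (-24 - 4)) + 1) = -5*((30 - 28) + 1) = -5*(2 + 1) = -5*3 = -15)
(13 + J(6, 0))**2*u = (13 + 6)**2*(-15) = 19**2*(-15) = 361*(-15) = -5415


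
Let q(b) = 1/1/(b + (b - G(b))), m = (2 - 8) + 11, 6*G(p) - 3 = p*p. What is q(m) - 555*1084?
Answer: -1804844/3 ≈ -6.0162e+5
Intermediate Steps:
G(p) = ½ + p²/6 (G(p) = ½ + (p*p)/6 = ½ + p²/6)
m = 5 (m = -6 + 11 = 5)
q(b) = -½ + 2*b - b²/6 (q(b) = 1/1/(b + (b - (½ + b²/6))) = 1/1/(b + (b + (-½ - b²/6))) = 1/1/(b + (-½ + b - b²/6)) = 1/1/(-½ + 2*b - b²/6) = 1*(-½ + 2*b - b²/6) = -½ + 2*b - b²/6)
q(m) - 555*1084 = (-½ + 2*5 - ⅙*5²) - 555*1084 = (-½ + 10 - ⅙*25) - 601620 = (-½ + 10 - 25/6) - 601620 = 16/3 - 601620 = -1804844/3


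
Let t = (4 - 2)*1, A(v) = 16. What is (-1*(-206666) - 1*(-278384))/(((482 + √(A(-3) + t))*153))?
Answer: 116897050/17771409 - 242525*√2/5923803 ≈ 6.5199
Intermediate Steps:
t = 2 (t = 2*1 = 2)
(-1*(-206666) - 1*(-278384))/(((482 + √(A(-3) + t))*153)) = (-1*(-206666) - 1*(-278384))/(((482 + √(16 + 2))*153)) = (206666 + 278384)/(((482 + √18)*153)) = 485050/(((482 + 3*√2)*153)) = 485050/(73746 + 459*√2)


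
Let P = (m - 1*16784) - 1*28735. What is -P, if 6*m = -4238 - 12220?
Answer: 48262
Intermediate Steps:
m = -2743 (m = (-4238 - 12220)/6 = (⅙)*(-16458) = -2743)
P = -48262 (P = (-2743 - 1*16784) - 1*28735 = (-2743 - 16784) - 28735 = -19527 - 28735 = -48262)
-P = -1*(-48262) = 48262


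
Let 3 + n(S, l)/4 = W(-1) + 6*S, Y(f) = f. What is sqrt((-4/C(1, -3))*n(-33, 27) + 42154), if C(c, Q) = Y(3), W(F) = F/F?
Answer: sqrt(388986)/3 ≈ 207.90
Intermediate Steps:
W(F) = 1
C(c, Q) = 3
n(S, l) = -8 + 24*S (n(S, l) = -12 + 4*(1 + 6*S) = -12 + (4 + 24*S) = -8 + 24*S)
sqrt((-4/C(1, -3))*n(-33, 27) + 42154) = sqrt((-4/3)*(-8 + 24*(-33)) + 42154) = sqrt((-4*1/3)*(-8 - 792) + 42154) = sqrt(-4/3*(-800) + 42154) = sqrt(3200/3 + 42154) = sqrt(129662/3) = sqrt(388986)/3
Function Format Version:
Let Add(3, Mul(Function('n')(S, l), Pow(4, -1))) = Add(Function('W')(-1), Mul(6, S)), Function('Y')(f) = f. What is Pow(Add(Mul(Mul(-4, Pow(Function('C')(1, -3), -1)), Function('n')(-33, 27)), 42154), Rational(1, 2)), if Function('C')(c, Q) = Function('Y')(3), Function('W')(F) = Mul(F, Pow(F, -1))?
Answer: Mul(Rational(1, 3), Pow(388986, Rational(1, 2))) ≈ 207.90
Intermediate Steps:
Function('W')(F) = 1
Function('C')(c, Q) = 3
Function('n')(S, l) = Add(-8, Mul(24, S)) (Function('n')(S, l) = Add(-12, Mul(4, Add(1, Mul(6, S)))) = Add(-12, Add(4, Mul(24, S))) = Add(-8, Mul(24, S)))
Pow(Add(Mul(Mul(-4, Pow(Function('C')(1, -3), -1)), Function('n')(-33, 27)), 42154), Rational(1, 2)) = Pow(Add(Mul(Mul(-4, Pow(3, -1)), Add(-8, Mul(24, -33))), 42154), Rational(1, 2)) = Pow(Add(Mul(Mul(-4, Rational(1, 3)), Add(-8, -792)), 42154), Rational(1, 2)) = Pow(Add(Mul(Rational(-4, 3), -800), 42154), Rational(1, 2)) = Pow(Add(Rational(3200, 3), 42154), Rational(1, 2)) = Pow(Rational(129662, 3), Rational(1, 2)) = Mul(Rational(1, 3), Pow(388986, Rational(1, 2)))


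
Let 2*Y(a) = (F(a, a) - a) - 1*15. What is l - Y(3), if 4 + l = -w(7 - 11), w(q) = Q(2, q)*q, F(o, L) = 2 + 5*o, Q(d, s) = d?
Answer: 9/2 ≈ 4.5000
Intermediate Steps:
w(q) = 2*q
Y(a) = -13/2 + 2*a (Y(a) = (((2 + 5*a) - a) - 1*15)/2 = ((2 + 4*a) - 15)/2 = (-13 + 4*a)/2 = -13/2 + 2*a)
l = 4 (l = -4 - 2*(7 - 11) = -4 - 2*(-4) = -4 - 1*(-8) = -4 + 8 = 4)
l - Y(3) = 4 - (-13/2 + 2*3) = 4 - (-13/2 + 6) = 4 - 1*(-1/2) = 4 + 1/2 = 9/2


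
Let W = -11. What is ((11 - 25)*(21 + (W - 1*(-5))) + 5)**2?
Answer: 42025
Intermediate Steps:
((11 - 25)*(21 + (W - 1*(-5))) + 5)**2 = ((11 - 25)*(21 + (-11 - 1*(-5))) + 5)**2 = (-14*(21 + (-11 + 5)) + 5)**2 = (-14*(21 - 6) + 5)**2 = (-14*15 + 5)**2 = (-210 + 5)**2 = (-205)**2 = 42025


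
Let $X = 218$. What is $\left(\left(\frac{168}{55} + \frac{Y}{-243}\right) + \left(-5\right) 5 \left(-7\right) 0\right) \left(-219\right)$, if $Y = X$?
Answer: $- \frac{2104882}{4455} \approx -472.48$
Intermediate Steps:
$Y = 218$
$\left(\left(\frac{168}{55} + \frac{Y}{-243}\right) + \left(-5\right) 5 \left(-7\right) 0\right) \left(-219\right) = \left(\left(\frac{168}{55} + \frac{218}{-243}\right) + \left(-5\right) 5 \left(-7\right) 0\right) \left(-219\right) = \left(\left(168 \cdot \frac{1}{55} + 218 \left(- \frac{1}{243}\right)\right) + \left(-25\right) \left(-7\right) 0\right) \left(-219\right) = \left(\left(\frac{168}{55} - \frac{218}{243}\right) + 175 \cdot 0\right) \left(-219\right) = \left(\frac{28834}{13365} + 0\right) \left(-219\right) = \frac{28834}{13365} \left(-219\right) = - \frac{2104882}{4455}$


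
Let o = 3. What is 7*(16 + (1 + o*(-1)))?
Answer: 98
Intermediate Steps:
7*(16 + (1 + o*(-1))) = 7*(16 + (1 + 3*(-1))) = 7*(16 + (1 - 3)) = 7*(16 - 2) = 7*14 = 98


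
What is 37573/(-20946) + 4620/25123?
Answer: -121025137/75175194 ≈ -1.6099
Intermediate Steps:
37573/(-20946) + 4620/25123 = 37573*(-1/20946) + 4620*(1/25123) = -37573/20946 + 660/3589 = -121025137/75175194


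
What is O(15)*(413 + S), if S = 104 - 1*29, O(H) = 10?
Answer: 4880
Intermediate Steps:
S = 75 (S = 104 - 29 = 75)
O(15)*(413 + S) = 10*(413 + 75) = 10*488 = 4880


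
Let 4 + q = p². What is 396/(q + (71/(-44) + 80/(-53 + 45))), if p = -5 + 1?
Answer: 17424/17 ≈ 1024.9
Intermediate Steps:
p = -4
q = 12 (q = -4 + (-4)² = -4 + 16 = 12)
396/(q + (71/(-44) + 80/(-53 + 45))) = 396/(12 + (71/(-44) + 80/(-53 + 45))) = 396/(12 + (71*(-1/44) + 80/(-8))) = 396/(12 + (-71/44 + 80*(-⅛))) = 396/(12 + (-71/44 - 10)) = 396/(12 - 511/44) = 396/(17/44) = 396*(44/17) = 17424/17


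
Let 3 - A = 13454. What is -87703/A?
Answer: 87703/13451 ≈ 6.5202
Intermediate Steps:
A = -13451 (A = 3 - 1*13454 = 3 - 13454 = -13451)
-87703/A = -87703/(-13451) = -87703*(-1/13451) = 87703/13451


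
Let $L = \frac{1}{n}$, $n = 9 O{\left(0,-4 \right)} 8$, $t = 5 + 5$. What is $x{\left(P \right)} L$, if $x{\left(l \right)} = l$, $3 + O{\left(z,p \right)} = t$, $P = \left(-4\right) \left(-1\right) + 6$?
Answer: $\frac{5}{252} \approx 0.019841$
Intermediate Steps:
$t = 10$
$P = 10$ ($P = 4 + 6 = 10$)
$O{\left(z,p \right)} = 7$ ($O{\left(z,p \right)} = -3 + 10 = 7$)
$n = 504$ ($n = 9 \cdot 7 \cdot 8 = 63 \cdot 8 = 504$)
$L = \frac{1}{504} \approx 0.0019841$
$x{\left(P \right)} L = 10 \cdot \frac{1}{504} = \frac{5}{252}$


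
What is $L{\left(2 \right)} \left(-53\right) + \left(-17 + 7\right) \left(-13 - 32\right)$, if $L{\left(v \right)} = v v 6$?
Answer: $-822$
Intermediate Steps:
$L{\left(v \right)} = 6 v^{2}$ ($L{\left(v \right)} = v^{2} \cdot 6 = 6 v^{2}$)
$L{\left(2 \right)} \left(-53\right) + \left(-17 + 7\right) \left(-13 - 32\right) = 6 \cdot 2^{2} \left(-53\right) + \left(-17 + 7\right) \left(-13 - 32\right) = 6 \cdot 4 \left(-53\right) - -450 = 24 \left(-53\right) + 450 = -1272 + 450 = -822$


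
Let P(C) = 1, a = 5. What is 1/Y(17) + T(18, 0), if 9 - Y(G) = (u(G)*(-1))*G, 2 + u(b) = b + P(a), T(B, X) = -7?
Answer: -1966/281 ≈ -6.9964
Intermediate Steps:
u(b) = -1 + b (u(b) = -2 + (b + 1) = -2 + (1 + b) = -1 + b)
Y(G) = 9 - G*(1 - G) (Y(G) = 9 - (-1 + G)*(-1)*G = 9 - (1 - G)*G = 9 - G*(1 - G))
1/Y(17) + T(18, 0) = 1/(9 + 17*(-1 + 17)) - 7 = 1/(9 + 17*16) - 7 = 1/(9 + 272) - 7 = 1/281 - 7 = -1966/281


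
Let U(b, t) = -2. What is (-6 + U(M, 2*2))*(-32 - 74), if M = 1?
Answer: 848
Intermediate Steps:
(-6 + U(M, 2*2))*(-32 - 74) = (-6 - 2)*(-32 - 74) = -8*(-106) = 848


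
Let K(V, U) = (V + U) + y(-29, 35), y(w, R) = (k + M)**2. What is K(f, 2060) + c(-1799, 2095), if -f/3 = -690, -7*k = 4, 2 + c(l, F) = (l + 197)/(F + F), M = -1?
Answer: 423974086/102655 ≈ 4130.1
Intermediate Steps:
c(l, F) = -2 + (197 + l)/(2*F) (c(l, F) = -2 + (l + 197)/(F + F) = -2 + (197 + l)/((2*F)) = -2 + (197 + l)*(1/(2*F)) = -2 + (197 + l)/(2*F))
k = -4/7 (k = -1/7*4 = -4/7 ≈ -0.57143)
y(w, R) = 121/49 (y(w, R) = (-4/7 - 1)**2 = (-11/7)**2 = 121/49)
f = 2070 (f = -3*(-690) = 2070)
K(V, U) = 121/49 + U + V (K(V, U) = (V + U) + 121/49 = (U + V) + 121/49 = 121/49 + U + V)
K(f, 2060) + c(-1799, 2095) = (121/49 + 2060 + 2070) + (1/2)*(197 - 1799 - 4*2095)/2095 = 202491/49 + (1/2)*(1/2095)*(197 - 1799 - 8380) = 202491/49 + (1/2)*(1/2095)*(-9982) = 202491/49 - 4991/2095 = 423974086/102655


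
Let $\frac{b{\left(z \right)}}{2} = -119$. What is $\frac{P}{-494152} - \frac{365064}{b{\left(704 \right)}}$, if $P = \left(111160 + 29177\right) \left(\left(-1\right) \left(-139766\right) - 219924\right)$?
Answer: $\frac{102060386367}{4200292} \approx 24298.0$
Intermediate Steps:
$b{\left(z \right)} = -238$ ($b{\left(z \right)} = 2 \left(-119\right) = -238$)
$P = -11249133246$ ($P = 140337 \left(139766 - 219924\right) = 140337 \left(-80158\right) = -11249133246$)
$\frac{P}{-494152} - \frac{365064}{b{\left(704 \right)}} = - \frac{11249133246}{-494152} - \frac{365064}{-238} = \left(-11249133246\right) \left(- \frac{1}{494152}\right) - - \frac{26076}{17} = \frac{5624566623}{247076} + \frac{26076}{17} = \frac{102060386367}{4200292}$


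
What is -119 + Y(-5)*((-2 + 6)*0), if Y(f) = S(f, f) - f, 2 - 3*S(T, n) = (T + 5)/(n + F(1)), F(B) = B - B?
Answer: -119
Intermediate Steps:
F(B) = 0
S(T, n) = 2/3 - (5 + T)/(3*n) (S(T, n) = 2/3 - (T + 5)/(3*(n + 0)) = 2/3 - (5 + T)/(3*n))
Y(f) = -f + (-5 + f)/(3*f) (Y(f) = (-5 - f + 2*f)/(3*f) - f = (-5 + f)/(3*f) - f = -f + (-5 + f)/(3*f))
-119 + Y(-5)*((-2 + 6)*0) = -119 + (1/3 - 1*(-5) - 5/3/(-5))*((-2 + 6)*0) = -119 + (1/3 + 5 - 5/3*(-1/5))*(4*0) = -119 + (1/3 + 5 + 1/3)*0 = -119 + (17/3)*0 = -119 + 0 = -119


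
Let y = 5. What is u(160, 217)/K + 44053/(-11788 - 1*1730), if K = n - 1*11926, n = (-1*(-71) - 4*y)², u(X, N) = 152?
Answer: -412848961/126055350 ≈ -3.2751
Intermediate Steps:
n = 2601 (n = (-1*(-71) - 4*5)² = (71 - 20)² = 51² = 2601)
K = -9325 (K = 2601 - 1*11926 = 2601 - 11926 = -9325)
u(160, 217)/K + 44053/(-11788 - 1*1730) = 152/(-9325) + 44053/(-11788 - 1*1730) = 152*(-1/9325) + 44053/(-11788 - 1730) = -152/9325 + 44053/(-13518) = -152/9325 + 44053*(-1/13518) = -152/9325 - 44053/13518 = -412848961/126055350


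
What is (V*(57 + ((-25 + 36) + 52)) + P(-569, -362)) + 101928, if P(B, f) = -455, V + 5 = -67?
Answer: 92833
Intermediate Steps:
V = -72 (V = -5 - 67 = -72)
(V*(57 + ((-25 + 36) + 52)) + P(-569, -362)) + 101928 = (-72*(57 + ((-25 + 36) + 52)) - 455) + 101928 = (-72*(57 + (11 + 52)) - 455) + 101928 = (-72*(57 + 63) - 455) + 101928 = (-72*120 - 455) + 101928 = (-8640 - 455) + 101928 = -9095 + 101928 = 92833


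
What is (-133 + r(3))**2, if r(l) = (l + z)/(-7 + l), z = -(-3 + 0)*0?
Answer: 286225/16 ≈ 17889.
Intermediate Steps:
z = 0 (z = -1*(-3)*0 = 3*0 = 0)
r(l) = l/(-7 + l) (r(l) = (l + 0)/(-7 + l) = l/(-7 + l))
(-133 + r(3))**2 = (-133 + 3/(-7 + 3))**2 = (-133 + 3/(-4))**2 = (-133 + 3*(-1/4))**2 = (-133 - 3/4)**2 = (-535/4)**2 = 286225/16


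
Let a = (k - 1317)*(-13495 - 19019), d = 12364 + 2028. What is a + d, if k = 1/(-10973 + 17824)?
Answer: 293464813316/6851 ≈ 4.2835e+7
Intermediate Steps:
k = 1/6851 ≈ 0.00014596
d = 14392
a = 293366213724/6851 (a = (1/6851 - 1317)*(-13495 - 19019) = -9022766/6851*(-32514) = 293366213724/6851 ≈ 4.2821e+7)
a + d = 293366213724/6851 + 14392 = 293464813316/6851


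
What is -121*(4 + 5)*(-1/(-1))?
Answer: -1089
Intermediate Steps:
-121*(4 + 5)*(-1/(-1)) = -1089*(-1*(-1)) = -1089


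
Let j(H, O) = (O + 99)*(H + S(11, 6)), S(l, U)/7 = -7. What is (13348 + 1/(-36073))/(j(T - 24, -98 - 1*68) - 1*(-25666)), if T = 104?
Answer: 53500267/94547333 ≈ 0.56586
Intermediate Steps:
S(l, U) = -49 (S(l, U) = 7*(-7) = -49)
j(H, O) = (-49 + H)*(99 + O) (j(H, O) = (O + 99)*(H - 49) = (99 + O)*(-49 + H) = (-49 + H)*(99 + O))
(13348 + 1/(-36073))/(j(T - 24, -98 - 1*68) - 1*(-25666)) = (13348 + 1/(-36073))/((-4851 - 49*(-98 - 1*68) + 99*(104 - 24) + (104 - 24)*(-98 - 1*68)) - 1*(-25666)) = (13348 - 1/36073)/((-4851 - 49*(-98 - 68) + 99*80 + 80*(-98 - 68)) + 25666) = 481502403/(36073*((-4851 - 49*(-166) + 7920 + 80*(-166)) + 25666)) = 481502403/(36073*((-4851 + 8134 + 7920 - 13280) + 25666)) = 481502403/(36073*(-2077 + 25666)) = (481502403/36073)/23589 = (481502403/36073)*(1/23589) = 53500267/94547333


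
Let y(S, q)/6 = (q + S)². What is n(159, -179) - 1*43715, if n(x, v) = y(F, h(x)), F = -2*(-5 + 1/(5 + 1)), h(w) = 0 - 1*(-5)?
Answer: -127273/3 ≈ -42424.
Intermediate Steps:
h(w) = 5 (h(w) = 0 + 5 = 5)
F = 29/3 (F = -2*(-5 + 1/6) = -2*(-5 + ⅙) = -2*(-29/6) = 29/3 ≈ 9.6667)
y(S, q) = 6*(S + q)² (y(S, q) = 6*(q + S)² = 6*(S + q)²)
n(x, v) = 3872/3 (n(x, v) = 6*(29/3 + 5)² = 6*(44/3)² = 6*(1936/9) = 3872/3)
n(159, -179) - 1*43715 = 3872/3 - 1*43715 = 3872/3 - 43715 = -127273/3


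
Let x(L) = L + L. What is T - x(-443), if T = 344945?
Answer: 345831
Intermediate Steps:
x(L) = 2*L
T - x(-443) = 344945 - 2*(-443) = 344945 - 1*(-886) = 344945 + 886 = 345831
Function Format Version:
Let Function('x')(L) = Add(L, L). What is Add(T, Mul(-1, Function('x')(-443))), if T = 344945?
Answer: 345831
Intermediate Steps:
Function('x')(L) = Mul(2, L)
Add(T, Mul(-1, Function('x')(-443))) = Add(344945, Mul(-1, Mul(2, -443))) = Add(344945, Mul(-1, -886)) = Add(344945, 886) = 345831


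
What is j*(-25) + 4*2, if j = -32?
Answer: 808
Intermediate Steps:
j*(-25) + 4*2 = -32*(-25) + 4*2 = 800 + 8 = 808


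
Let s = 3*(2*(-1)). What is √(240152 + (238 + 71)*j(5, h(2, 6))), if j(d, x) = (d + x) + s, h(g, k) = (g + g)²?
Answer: √244787 ≈ 494.76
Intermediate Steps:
s = -6 (s = 3*(-2) = -6)
h(g, k) = 4*g² (h(g, k) = (2*g)² = 4*g²)
j(d, x) = -6 + d + x (j(d, x) = (d + x) - 6 = -6 + d + x)
√(240152 + (238 + 71)*j(5, h(2, 6))) = √(240152 + (238 + 71)*(-6 + 5 + 4*2²)) = √(240152 + 309*(-6 + 5 + 4*4)) = √(240152 + 309*(-6 + 5 + 16)) = √(240152 + 309*15) = √(240152 + 4635) = √244787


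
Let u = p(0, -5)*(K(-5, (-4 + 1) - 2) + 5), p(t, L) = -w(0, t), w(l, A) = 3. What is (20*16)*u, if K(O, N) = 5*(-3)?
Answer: 9600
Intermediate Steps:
p(t, L) = -3 (p(t, L) = -1*3 = -3)
K(O, N) = -15
u = 30 (u = -3*(-15 + 5) = -3*(-10) = 30)
(20*16)*u = (20*16)*30 = 320*30 = 9600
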